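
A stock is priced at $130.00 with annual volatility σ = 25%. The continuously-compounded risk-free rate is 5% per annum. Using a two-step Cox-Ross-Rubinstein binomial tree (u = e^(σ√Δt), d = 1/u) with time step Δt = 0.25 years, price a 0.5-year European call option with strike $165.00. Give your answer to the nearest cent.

$0.51

CRR parameters: u = e^(σ√Δt) = e^(0.25·√0.25) = 1.1331, d = 1/u = 0.8825
Per-period rate: rΔt = 0.05·0.25 = 0.0125, so R = e^0.0125 = 1.0126
Risk-neutral probability p = (e^0.0125 − 0.8825)/(1.1331 − 0.8825) = 0.1301/0.2507 = 0.5190
Terminal stock prices: S_uu = 166.9, S_ud = 130, S_dd = 101.2
Terminal payoffs (S − K): max(1.923, 0) = 1.923, max(-35, 0) = 0, max(-63.76, 0) = 0
Node u (S = 147.3): V_u = e^(−0.0125)·[0.5190·1.9233 + 0.4810·0.0000] = 0.9857
Node d (S = 114.7): V_d = e^(−0.0125)·[0.5190·0.0000 + 0.4810·0.0000] = 0.0000
Node 0 (S = 130): V_0 = e^(−0.0125)·[0.5190·0.9857 + 0.4810·0.0000] = 0.5052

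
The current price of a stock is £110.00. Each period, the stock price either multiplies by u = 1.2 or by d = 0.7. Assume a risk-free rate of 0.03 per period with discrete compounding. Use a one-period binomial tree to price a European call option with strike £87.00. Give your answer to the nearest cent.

Risk-neutral probability p = (1 + 0.03 − 0.7)/(1.2 − 0.7) = 0.3300/0.5000 = 0.6600
Terminal stock prices: S_u = 132, S_d = 77
Terminal payoffs (S − K): max(45, 0) = 45, max(-10, 0) = 0
Node 0 (S = 110): V_0 = 1/1.03·[0.6600·45.0000 + 0.3400·0.0000] = 28.8350

£28.83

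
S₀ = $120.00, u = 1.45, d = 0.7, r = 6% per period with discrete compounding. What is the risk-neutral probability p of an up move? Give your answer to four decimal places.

p = 0.4800

Risk-neutral probability p = (1 + 0.06 − 0.7)/(1.45 − 0.7) = 0.3600/0.7500 = 0.4800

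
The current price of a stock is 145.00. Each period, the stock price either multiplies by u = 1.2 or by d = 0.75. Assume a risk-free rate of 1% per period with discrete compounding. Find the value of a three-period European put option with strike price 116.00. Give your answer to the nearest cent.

Risk-neutral probability p = (1 + 0.01 − 0.75)/(1.2 − 0.75) = 0.2600/0.4500 = 0.5778
Terminal stock prices: S_uuu = 250.6, S_uud = 156.6, S_udd = 97.88, S_ddd = 61.17
Terminal payoffs (K − S): max(-134.6, 0) = 0, max(-40.6, 0) = 0, max(18.12, 0) = 18.12, max(54.83, 0) = 54.83
Node uu (S = 208.8): V_uu = 1/1.01·[0.5778·0.0000 + 0.4222·0.0000] = 0.0000
Node ud (S = 130.5): V_ud = 1/1.01·[0.5778·0.0000 + 0.4222·18.1250] = 7.5770
Node dd (S = 81.56): V_dd = 1/1.01·[0.5778·18.1250 + 0.4222·54.8281] = 33.2890
Node u (S = 174): V_u = 1/1.01·[0.5778·0.0000 + 0.4222·7.5770] = 3.1675
Node d (S = 108.8): V_d = 1/1.01·[0.5778·7.5770 + 0.4222·33.2890] = 18.2507
Node 0 (S = 145): V_0 = 1/1.01·[0.5778·3.1675 + 0.4222·18.2507] = 9.4415

9.44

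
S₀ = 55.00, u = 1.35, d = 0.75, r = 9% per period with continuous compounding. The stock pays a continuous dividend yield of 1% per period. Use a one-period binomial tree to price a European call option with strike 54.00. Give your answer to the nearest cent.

Per-period risk-free factor R = e^0.09 = 1.0942; dividend-adjusted growth = e^(0.09−0.01) = 1.0833.
Risk-neutral probability p = (1.0833 − 0.75)/(1.35 − 0.75) = 0.3333/0.6000 = 0.5555
Terminal stock prices: S_u = 74.25, S_d = 41.25
Terminal payoffs (S − K): max(20.25, 0) = 20.25, max(-12.75, 0) = 0
Node 0 (S = 55): V_0 = e^(−0.09)·[0.5555·20.2500 + 0.4445·0.0000] = 10.2803

10.28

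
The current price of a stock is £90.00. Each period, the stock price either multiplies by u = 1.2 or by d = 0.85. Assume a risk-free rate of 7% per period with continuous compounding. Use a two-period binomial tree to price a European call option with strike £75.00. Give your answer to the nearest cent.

Risk-neutral probability p = (e^0.07 − 0.85)/(1.2 − 0.85) = 0.2225/0.3500 = 0.6357
Terminal stock prices: S_uu = 129.6, S_ud = 91.8, S_dd = 65.02
Terminal payoffs (S − K): max(54.6, 0) = 54.6, max(16.8, 0) = 16.8, max(-9.975, 0) = 0
Node u (S = 108): V_u = e^(−0.07)·[0.6357·54.6000 + 0.3643·16.8000] = 38.0705
Node d (S = 76.5): V_d = e^(−0.07)·[0.6357·16.8000 + 0.3643·0.0000] = 9.9583
Node 0 (S = 90): V_0 = e^(−0.07)·[0.6357·38.0705 + 0.3643·9.9583] = 25.9488

£25.95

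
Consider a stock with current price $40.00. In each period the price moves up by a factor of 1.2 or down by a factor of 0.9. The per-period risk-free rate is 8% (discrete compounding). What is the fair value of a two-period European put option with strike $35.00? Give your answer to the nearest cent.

$0.36

Risk-neutral probability p = (1 + 0.08 − 0.9)/(1.2 − 0.9) = 0.1800/0.3000 = 0.6000
Terminal stock prices: S_uu = 57.6, S_ud = 43.2, S_dd = 32.4
Terminal payoffs (K − S): max(-22.6, 0) = 0, max(-8.2, 0) = 0, max(2.6, 0) = 2.6
Node u (S = 48): V_u = 1/1.08·[0.6000·0.0000 + 0.4000·0.0000] = 0.0000
Node d (S = 36): V_d = 1/1.08·[0.6000·0.0000 + 0.4000·2.6000] = 0.9630
Node 0 (S = 40): V_0 = 1/1.08·[0.6000·0.0000 + 0.4000·0.9630] = 0.3567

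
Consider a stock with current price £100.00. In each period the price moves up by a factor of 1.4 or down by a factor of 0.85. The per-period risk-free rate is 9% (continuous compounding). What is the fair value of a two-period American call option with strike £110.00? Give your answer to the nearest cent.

Risk-neutral probability p = (e^0.09 − 0.85)/(1.4 − 0.85) = 0.2442/0.5500 = 0.4440
Terminal stock prices: S_uu = 196, S_ud = 119, S_dd = 72.25
Terminal payoffs (S − K): max(86, 0) = 86, max(9, 0) = 9, max(-37.75, 0) = 0
Node u (S = 140): continuation = e^(−0.09)·[0.4440·86.0000 + 0.5560·9.0000] = 39.4676; exercise value = 30.0000 ≤ continuation, so V_u = 39.4676
Node d (S = 85): continuation = e^(−0.09)·[0.4440·9.0000 + 0.5560·0.0000] = 3.6517; exercise value = 0.0000 ≤ continuation, so V_d = 3.6517
Node 0 (S = 100): continuation = e^(−0.09)·[0.4440·39.4676 + 0.5560·3.6517] = 17.8694; exercise value = 0.0000 ≤ continuation, so V_0 = 17.8694

£17.87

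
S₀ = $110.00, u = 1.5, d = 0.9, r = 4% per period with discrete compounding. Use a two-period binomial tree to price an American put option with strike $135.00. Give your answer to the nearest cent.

$26.54

Risk-neutral probability p = (1 + 0.04 − 0.9)/(1.5 − 0.9) = 0.1400/0.6000 = 0.2333
Terminal stock prices: S_uu = 247.5, S_ud = 148.5, S_dd = 89.1
Terminal payoffs (K − S): max(-112.5, 0) = 0, max(-13.5, 0) = 0, max(45.9, 0) = 45.9
Node u (S = 165): continuation = 1/1.04·[0.2333·0.0000 + 0.7667·0.0000] = 0.0000; exercise value = 0.0000 ≤ continuation, so V_u = 0.0000
Node d (S = 99): continuation = 1/1.04·[0.2333·0.0000 + 0.7667·45.9000] = 33.8365; exercise value = 36.0000 > continuation, so V_d = 36.0000 (exercise)
Node 0 (S = 110): continuation = 1/1.04·[0.2333·0.0000 + 0.7667·36.0000] = 26.5385; exercise value = 25.0000 ≤ continuation, so V_0 = 26.5385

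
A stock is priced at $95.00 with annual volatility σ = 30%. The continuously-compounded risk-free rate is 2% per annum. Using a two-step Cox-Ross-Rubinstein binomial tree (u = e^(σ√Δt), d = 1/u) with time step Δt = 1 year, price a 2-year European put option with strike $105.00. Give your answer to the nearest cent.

CRR parameters: u = e^(σ√Δt) = e^(0.3·√1) = 1.3499, d = 1/u = 0.7408
Per-period rate: rΔt = 0.02·1 = 0.02, so R = e^0.02 = 1.0202
Risk-neutral probability p = (e^0.02 − 0.7408)/(1.3499 − 0.7408) = 0.2794/0.6090 = 0.4587
Terminal stock prices: S_uu = 173.1, S_ud = 95, S_dd = 52.14
Terminal payoffs (K − S): max(-68.1, 0) = 0, max(10, 0) = 10, max(52.86, 0) = 52.86
Node u (S = 128.2): V_u = e^(−0.02)·[0.4587·0.0000 + 0.5413·10.0000] = 5.3056
Node d (S = 70.38): V_d = e^(−0.02)·[0.4587·10.0000 + 0.5413·52.8629] = 32.5431
Node 0 (S = 95): V_0 = e^(−0.02)·[0.4587·5.3056 + 0.5413·32.5431] = 19.6515

$19.65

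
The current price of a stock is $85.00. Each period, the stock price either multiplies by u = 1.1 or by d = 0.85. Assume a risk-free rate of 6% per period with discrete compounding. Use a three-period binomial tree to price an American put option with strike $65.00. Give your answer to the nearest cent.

Risk-neutral probability p = (1 + 0.06 − 0.85)/(1.1 − 0.85) = 0.2100/0.2500 = 0.8400
Terminal stock prices: S_uuu = 113.1, S_uud = 87.42, S_udd = 67.55, S_ddd = 52.2
Terminal payoffs (K − S): max(-48.14, 0) = 0, max(-22.42, 0) = 0, max(-2.554, 0) = 0, max(12.8, 0) = 12.8
Node uu (S = 102.9): continuation = 1/1.06·[0.8400·0.0000 + 0.1600·0.0000] = 0.0000; exercise value = 0.0000 ≤ continuation, so V_uu = 0.0000
Node ud (S = 79.48): continuation = 1/1.06·[0.8400·0.0000 + 0.1600·0.0000] = 0.0000; exercise value = 0.0000 ≤ continuation, so V_ud = 0.0000
Node dd (S = 61.41): continuation = 1/1.06·[0.8400·0.0000 + 0.1600·12.7994] = 1.9320; exercise value = 3.5875 > continuation, so V_dd = 3.5875 (exercise)
Node u (S = 93.5): continuation = 1/1.06·[0.8400·0.0000 + 0.1600·0.0000] = 0.0000; exercise value = 0.0000 ≤ continuation, so V_u = 0.0000
Node d (S = 72.25): continuation = 1/1.06·[0.8400·0.0000 + 0.1600·3.5875] = 0.5415; exercise value = 0.0000 ≤ continuation, so V_d = 0.5415
Node 0 (S = 85): continuation = 1/1.06·[0.8400·0.0000 + 0.1600·0.5415] = 0.0817; exercise value = 0.0000 ≤ continuation, so V_0 = 0.0817

$0.08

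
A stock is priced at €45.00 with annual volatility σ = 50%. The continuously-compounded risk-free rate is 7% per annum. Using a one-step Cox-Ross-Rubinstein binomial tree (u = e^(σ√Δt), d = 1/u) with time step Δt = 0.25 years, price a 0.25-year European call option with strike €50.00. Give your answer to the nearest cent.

CRR parameters: u = e^(σ√Δt) = e^(0.5·√0.25) = 1.2840, d = 1/u = 0.7788
Per-period rate: rΔt = 0.07·0.25 = 0.0175, so R = e^0.0175 = 1.0177
Risk-neutral probability p = (e^0.0175 − 0.7788)/(1.2840 − 0.7788) = 0.2389/0.5052 = 0.4728
Terminal stock prices: S_u = 57.78, S_d = 35.05
Terminal payoffs (S − K): max(7.781, 0) = 7.781, max(-14.95, 0) = 0
Node 0 (S = 45): V_0 = e^(−0.0175)·[0.4728·7.7811 + 0.5272·0.0000] = 3.6148

€3.61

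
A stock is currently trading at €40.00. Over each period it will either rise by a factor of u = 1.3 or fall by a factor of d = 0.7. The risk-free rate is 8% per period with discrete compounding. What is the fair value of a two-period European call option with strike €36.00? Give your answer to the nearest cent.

Risk-neutral probability p = (1 + 0.08 − 0.7)/(1.3 − 0.7) = 0.3800/0.6000 = 0.6333
Terminal stock prices: S_uu = 67.6, S_ud = 36.4, S_dd = 19.6
Terminal payoffs (S − K): max(31.6, 0) = 31.6, max(0.4, 0) = 0.4, max(-16.4, 0) = 0
Node u (S = 52): V_u = 1/1.08·[0.6333·31.6000 + 0.3667·0.4000] = 18.6667
Node d (S = 28): V_d = 1/1.08·[0.6333·0.4000 + 0.3667·0.0000] = 0.2346
Node 0 (S = 40): V_0 = 1/1.08·[0.6333·18.6667 + 0.3667·0.2346] = 11.0261

€11.03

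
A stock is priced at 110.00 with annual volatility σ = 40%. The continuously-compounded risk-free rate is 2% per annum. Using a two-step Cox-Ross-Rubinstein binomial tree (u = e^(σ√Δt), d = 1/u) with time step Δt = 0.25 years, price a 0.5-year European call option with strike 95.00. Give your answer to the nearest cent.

CRR parameters: u = e^(σ√Δt) = e^(0.4·√0.25) = 1.2214, d = 1/u = 0.8187
Per-period rate: rΔt = 0.02·0.25 = 0.005, so R = e^0.005 = 1.0050
Risk-neutral probability p = (e^0.005 − 0.8187)/(1.2214 − 0.8187) = 0.1863/0.4027 = 0.4626
Terminal stock prices: S_uu = 164.1, S_ud = 110, S_dd = 73.74
Terminal payoffs (S − K): max(69.1, 0) = 69.1, max(15, 0) = 15, max(-21.26, 0) = 0
Node u (S = 134.4): V_u = e^(−0.005)·[0.4626·69.1007 + 0.5374·15.0000] = 39.8281
Node d (S = 90.06): V_d = e^(−0.005)·[0.4626·15.0000 + 0.5374·0.0000] = 6.9046
Node 0 (S = 110): V_0 = e^(−0.005)·[0.4626·39.8281 + 0.5374·6.9046] = 22.0251

22.03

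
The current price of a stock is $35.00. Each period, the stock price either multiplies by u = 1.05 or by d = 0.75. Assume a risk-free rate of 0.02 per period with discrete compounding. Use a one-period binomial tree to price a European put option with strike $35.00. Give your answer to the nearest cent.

Risk-neutral probability p = (1 + 0.02 − 0.75)/(1.05 − 0.75) = 0.2700/0.3000 = 0.9000
Terminal stock prices: S_u = 36.75, S_d = 26.25
Terminal payoffs (K − S): max(-1.75, 0) = 0, max(8.75, 0) = 8.75
Node 0 (S = 35): V_0 = 1/1.02·[0.9000·0.0000 + 0.1000·8.7500] = 0.8578

$0.86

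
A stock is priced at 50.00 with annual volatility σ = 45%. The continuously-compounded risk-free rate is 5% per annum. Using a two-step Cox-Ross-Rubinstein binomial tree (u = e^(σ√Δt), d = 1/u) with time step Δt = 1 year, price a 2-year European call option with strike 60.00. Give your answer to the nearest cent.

11.26

CRR parameters: u = e^(σ√Δt) = e^(0.45·√1) = 1.5683, d = 1/u = 0.6376
Per-period rate: rΔt = 0.05·1 = 0.05, so R = e^0.05 = 1.0513
Risk-neutral probability p = (e^0.05 − 0.6376)/(1.5683 − 0.6376) = 0.4136/0.9307 = 0.4445
Terminal stock prices: S_uu = 123, S_ud = 50, S_dd = 20.33
Terminal payoffs (S − K): max(62.98, 0) = 62.98, max(-10, 0) = 0, max(-39.67, 0) = 0
Node u (S = 78.42): V_u = e^(−0.05)·[0.4445·62.9802 + 0.5555·0.0000] = 26.6264
Node d (S = 31.88): V_d = e^(−0.05)·[0.4445·0.0000 + 0.5555·0.0000] = 0.0000
Node 0 (S = 50): V_0 = e^(−0.05)·[0.4445·26.6264 + 0.5555·0.0000] = 11.2570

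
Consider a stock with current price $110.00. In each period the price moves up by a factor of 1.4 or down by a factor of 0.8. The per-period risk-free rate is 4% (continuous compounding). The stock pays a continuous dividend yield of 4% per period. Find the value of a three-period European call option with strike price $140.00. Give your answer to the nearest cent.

$11.72

Per-period risk-free factor R = e^0.04 = 1.0408; dividend-adjusted growth = e^(0.04−0.04) = 1.0000.
Risk-neutral probability p = (1.0000 − 0.8)/(1.4 − 0.8) = 0.2000/0.6000 = 0.3333
Terminal stock prices: S_uuu = 301.8, S_uud = 172.5, S_udd = 98.56, S_ddd = 56.32
Terminal payoffs (S − K): max(161.8, 0) = 161.8, max(32.48, 0) = 32.48, max(-41.44, 0) = 0, max(-83.68, 0) = 0
Node uu (S = 215.6): V_uu = e^(−0.04)·[0.3333·161.8400 + 0.6667·32.4800] = 72.6357
Node ud (S = 123.2): V_ud = e^(−0.04)·[0.3333·32.4800 + 0.6667·0.0000] = 10.4021
Node dd (S = 70.4): V_dd = e^(−0.04)·[0.3333·0.0000 + 0.6667·0.0000] = 0.0000
Node u (S = 154): V_u = e^(−0.04)·[0.3333·72.6357 + 0.6667·10.4021] = 29.9254
Node d (S = 88): V_d = e^(−0.04)·[0.3333·10.4021 + 0.6667·0.0000] = 3.3314
Node 0 (S = 110): V_0 = e^(−0.04)·[0.3333·29.9254 + 0.6667·3.3314] = 11.7179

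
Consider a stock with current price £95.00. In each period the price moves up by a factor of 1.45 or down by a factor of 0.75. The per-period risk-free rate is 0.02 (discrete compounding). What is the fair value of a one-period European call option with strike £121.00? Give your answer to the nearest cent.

Risk-neutral probability p = (1 + 0.02 − 0.75)/(1.45 − 0.75) = 0.2700/0.7000 = 0.3857
Terminal stock prices: S_u = 137.8, S_d = 71.25
Terminal payoffs (S − K): max(16.75, 0) = 16.75, max(-49.75, 0) = 0
Node 0 (S = 95): V_0 = 1/1.02·[0.3857·16.7500 + 0.6143·0.0000] = 6.3340

£6.33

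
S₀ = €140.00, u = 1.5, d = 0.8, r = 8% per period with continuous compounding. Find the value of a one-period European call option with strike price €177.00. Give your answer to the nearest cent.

Risk-neutral probability p = (e^0.08 − 0.8)/(1.5 − 0.8) = 0.2833/0.7000 = 0.4047
Terminal stock prices: S_u = 210, S_d = 112
Terminal payoffs (S − K): max(33, 0) = 33, max(-65, 0) = 0
Node 0 (S = 140): V_0 = e^(−0.08)·[0.4047·33.0000 + 0.5953·0.0000] = 12.3282

€12.33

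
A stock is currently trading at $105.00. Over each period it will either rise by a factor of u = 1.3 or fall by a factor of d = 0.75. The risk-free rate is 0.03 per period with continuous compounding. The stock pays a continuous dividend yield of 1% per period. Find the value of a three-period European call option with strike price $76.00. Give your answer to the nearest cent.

Per-period risk-free factor R = e^0.03 = 1.0305; dividend-adjusted growth = e^(0.03−0.01) = 1.0202.
Risk-neutral probability p = (1.0202 − 0.75)/(1.3 − 0.75) = 0.2702/0.5500 = 0.4913
Terminal stock prices: S_uuu = 230.7, S_uud = 133.1, S_udd = 76.78, S_ddd = 44.3
Terminal payoffs (S − K): max(154.7, 0) = 154.7, max(57.09, 0) = 57.09, max(0.7812, 0) = 0.7812, max(-31.7, 0) = 0
Node uu (S = 177.5): V_uu = e^(−0.03)·[0.4913·154.6850 + 0.5087·57.0875] = 101.9305
Node ud (S = 102.4): V_ud = e^(−0.03)·[0.4913·57.0875 + 0.5087·0.7812] = 27.6025
Node dd (S = 59.06): V_dd = e^(−0.03)·[0.4913·0.7812 + 0.5087·0.0000] = 0.3725
Node u (S = 136.5): V_u = e^(−0.03)·[0.4913·101.9305 + 0.5087·27.6025] = 62.2230
Node d (S = 78.75): V_d = e^(−0.03)·[0.4913·27.6025 + 0.5087·0.3725] = 13.3435
Node 0 (S = 105): V_0 = e^(−0.03)·[0.4913·62.2230 + 0.5087·13.3435] = 36.2527

$36.25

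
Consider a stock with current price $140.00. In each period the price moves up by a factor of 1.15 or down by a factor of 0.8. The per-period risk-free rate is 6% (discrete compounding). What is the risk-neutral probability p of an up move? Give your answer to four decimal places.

p = 0.7429

Risk-neutral probability p = (1 + 0.06 − 0.8)/(1.15 − 0.8) = 0.2600/0.3500 = 0.7429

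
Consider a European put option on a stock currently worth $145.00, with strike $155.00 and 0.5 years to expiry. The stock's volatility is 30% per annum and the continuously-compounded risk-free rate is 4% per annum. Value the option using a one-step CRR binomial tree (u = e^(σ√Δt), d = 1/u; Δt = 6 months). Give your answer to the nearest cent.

CRR parameters: u = e^(σ√Δt) = e^(0.3·√0.5) = 1.2363, d = 1/u = 0.8089
Per-period rate: rΔt = 0.04·0.5 = 0.02, so R = e^0.02 = 1.0202
Risk-neutral probability p = (e^0.02 − 0.8089)/(1.2363 − 0.8089) = 0.2113/0.4275 = 0.4944
Terminal stock prices: S_u = 179.3, S_d = 117.3
Terminal payoffs (K − S): max(-24.27, 0) = 0, max(37.72, 0) = 37.72
Node 0 (S = 145): V_0 = e^(−0.02)·[0.4944·0.0000 + 0.5056·37.7156] = 18.6905

$18.69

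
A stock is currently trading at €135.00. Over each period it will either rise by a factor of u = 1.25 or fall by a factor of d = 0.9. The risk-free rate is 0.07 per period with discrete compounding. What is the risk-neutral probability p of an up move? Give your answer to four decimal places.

Risk-neutral probability p = (1 + 0.07 − 0.9)/(1.25 − 0.9) = 0.1700/0.3500 = 0.4857

p = 0.4857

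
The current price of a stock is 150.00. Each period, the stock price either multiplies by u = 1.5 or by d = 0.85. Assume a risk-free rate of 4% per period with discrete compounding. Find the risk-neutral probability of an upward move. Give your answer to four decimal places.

Risk-neutral probability p = (1 + 0.04 − 0.85)/(1.5 − 0.85) = 0.1900/0.6500 = 0.2923

p = 0.2923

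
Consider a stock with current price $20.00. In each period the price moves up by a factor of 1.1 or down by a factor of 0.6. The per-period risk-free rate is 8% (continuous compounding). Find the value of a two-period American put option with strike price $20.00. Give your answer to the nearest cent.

$0.43

Risk-neutral probability p = (e^0.08 − 0.6)/(1.1 − 0.6) = 0.4833/0.5000 = 0.9666
Terminal stock prices: S_uu = 24.2, S_ud = 13.2, S_dd = 7.2
Terminal payoffs (K − S): max(-4.2, 0) = 0, max(6.8, 0) = 6.8, max(12.8, 0) = 12.8
Node u (S = 22): continuation = e^(−0.08)·[0.9666·0.0000 + 0.0334·6.8000] = 0.2098; exercise value = 0.0000 ≤ continuation, so V_u = 0.2098
Node d (S = 12): continuation = e^(−0.08)·[0.9666·6.8000 + 0.0334·12.8000] = 6.4623; exercise value = 8.0000 > continuation, so V_d = 8.0000 (exercise)
Node 0 (S = 20): continuation = e^(−0.08)·[0.9666·0.2098 + 0.0334·8.0000] = 0.4341; exercise value = 0.0000 ≤ continuation, so V_0 = 0.4341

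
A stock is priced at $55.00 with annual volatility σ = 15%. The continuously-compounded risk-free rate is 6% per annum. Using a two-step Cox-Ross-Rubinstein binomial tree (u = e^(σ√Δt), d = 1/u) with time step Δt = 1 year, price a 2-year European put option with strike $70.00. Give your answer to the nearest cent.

CRR parameters: u = e^(σ√Δt) = e^(0.15·√1) = 1.1618, d = 1/u = 0.8607
Per-period rate: rΔt = 0.06·1 = 0.06, so R = e^0.06 = 1.0618
Risk-neutral probability p = (e^0.06 − 0.8607)/(1.1618 − 0.8607) = 0.2011/0.3011 = 0.6679
Terminal stock prices: S_uu = 74.24, S_ud = 55, S_dd = 40.75
Terminal payoffs (K − S): max(-4.242, 0) = 0, max(15, 0) = 15, max(29.25, 0) = 29.25
Node u (S = 63.9): V_u = e^(−0.06)·[0.6679·0.0000 + 0.3321·15.0000] = 4.6911
Node d (S = 47.34): V_d = e^(−0.06)·[0.6679·15.0000 + 0.3321·29.2550] = 18.5846
Node 0 (S = 55): V_0 = e^(−0.06)·[0.6679·4.6911 + 0.3321·18.5846] = 8.7630

$8.76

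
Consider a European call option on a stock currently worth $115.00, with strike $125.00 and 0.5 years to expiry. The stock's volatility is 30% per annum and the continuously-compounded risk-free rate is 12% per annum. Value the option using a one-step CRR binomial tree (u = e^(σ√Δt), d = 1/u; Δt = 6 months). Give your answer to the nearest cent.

$9.57

CRR parameters: u = e^(σ√Δt) = e^(0.3·√0.5) = 1.2363, d = 1/u = 0.8089
Per-period rate: rΔt = 0.12·0.5 = 0.06, so R = e^0.06 = 1.0618
Risk-neutral probability p = (e^0.06 − 0.8089)/(1.2363 − 0.8089) = 0.2530/0.4275 = 0.5918
Terminal stock prices: S_u = 142.2, S_d = 93.02
Terminal payoffs (S − K): max(17.18, 0) = 17.18, max(-31.98, 0) = 0
Node 0 (S = 115): V_0 = e^(−0.06)·[0.5918·17.1758 + 0.4082·0.0000] = 9.5731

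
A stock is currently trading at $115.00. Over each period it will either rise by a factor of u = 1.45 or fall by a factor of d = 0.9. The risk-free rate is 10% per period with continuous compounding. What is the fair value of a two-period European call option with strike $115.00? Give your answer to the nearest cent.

$27.88

Risk-neutral probability p = (e^0.1 − 0.9)/(1.45 − 0.9) = 0.2052/0.5500 = 0.3730
Terminal stock prices: S_uu = 241.8, S_ud = 150.1, S_dd = 93.15
Terminal payoffs (S − K): max(126.8, 0) = 126.8, max(35.08, 0) = 35.08, max(-21.85, 0) = 0
Node u (S = 166.8): V_u = e^(−0.1)·[0.3730·126.7875 + 0.6270·35.0750] = 62.6937
Node d (S = 103.5): V_d = e^(−0.1)·[0.3730·35.0750 + 0.6270·0.0000] = 11.8392
Node 0 (S = 115): V_0 = e^(−0.1)·[0.3730·62.6937 + 0.6270·11.8392] = 27.8779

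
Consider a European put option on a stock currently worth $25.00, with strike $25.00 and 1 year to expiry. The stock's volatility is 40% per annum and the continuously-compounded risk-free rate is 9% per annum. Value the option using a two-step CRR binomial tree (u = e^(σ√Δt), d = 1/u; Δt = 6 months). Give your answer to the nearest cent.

$2.37

CRR parameters: u = e^(σ√Δt) = e^(0.4·√0.5) = 1.3269, d = 1/u = 0.7536
Per-period rate: rΔt = 0.09·0.5 = 0.045, so R = e^0.045 = 1.0460
Risk-neutral probability p = (e^0.045 − 0.7536)/(1.3269 − 0.7536) = 0.2924/0.5733 = 0.5100
Terminal stock prices: S_uu = 44.02, S_ud = 25, S_dd = 14.2
Terminal payoffs (K − S): max(-19.02, 0) = 0, max(0, 0) = 0, max(10.8, 0) = 10.8
Node u (S = 33.17): V_u = e^(−0.045)·[0.5100·0.0000 + 0.4900·0.0000] = 0.0000
Node d (S = 18.84): V_d = e^(−0.045)·[0.5100·0.0000 + 0.4900·10.8007] = 5.0590
Node 0 (S = 25): V_0 = e^(−0.045)·[0.5100·0.0000 + 0.4900·5.0590] = 2.3696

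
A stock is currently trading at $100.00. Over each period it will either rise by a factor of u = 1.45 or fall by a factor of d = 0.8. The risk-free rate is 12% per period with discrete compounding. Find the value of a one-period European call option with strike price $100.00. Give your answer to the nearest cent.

$19.78

Risk-neutral probability p = (1 + 0.12 − 0.8)/(1.45 − 0.8) = 0.3200/0.6500 = 0.4923
Terminal stock prices: S_u = 145, S_d = 80
Terminal payoffs (S − K): max(45, 0) = 45, max(-20, 0) = 0
Node 0 (S = 100): V_0 = 1/1.12·[0.4923·45.0000 + 0.5077·0.0000] = 19.7802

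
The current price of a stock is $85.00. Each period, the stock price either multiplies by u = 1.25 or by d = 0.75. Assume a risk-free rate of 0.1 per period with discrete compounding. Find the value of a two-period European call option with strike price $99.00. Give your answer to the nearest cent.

Risk-neutral probability p = (1 + 0.1 − 0.75)/(1.25 − 0.75) = 0.3500/0.5000 = 0.7000
Terminal stock prices: S_uu = 132.8, S_ud = 79.69, S_dd = 47.81
Terminal payoffs (S − K): max(33.81, 0) = 33.81, max(-19.31, 0) = 0, max(-51.19, 0) = 0
Node u (S = 106.2): V_u = 1/1.1·[0.7000·33.8125 + 0.3000·0.0000] = 21.5170
Node d (S = 63.75): V_d = 1/1.1·[0.7000·0.0000 + 0.3000·0.0000] = 0.0000
Node 0 (S = 85): V_0 = 1/1.1·[0.7000·21.5170 + 0.3000·0.0000] = 13.6927

$13.69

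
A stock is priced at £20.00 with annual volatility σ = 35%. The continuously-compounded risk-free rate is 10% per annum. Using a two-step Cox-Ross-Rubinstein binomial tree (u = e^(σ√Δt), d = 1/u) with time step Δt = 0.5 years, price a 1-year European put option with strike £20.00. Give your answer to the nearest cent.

£1.49

CRR parameters: u = e^(σ√Δt) = e^(0.35·√0.5) = 1.2808, d = 1/u = 0.7808
Per-period rate: rΔt = 0.1·0.5 = 0.05, so R = e^0.05 = 1.0513
Risk-neutral probability p = (e^0.05 − 0.7808)/(1.2808 − 0.7808) = 0.2705/0.5000 = 0.5410
Terminal stock prices: S_uu = 32.81, S_ud = 20, S_dd = 12.19
Terminal payoffs (K − S): max(-12.81, 0) = 0, max(0, 0) = 0, max(7.808, 0) = 7.808
Node u (S = 25.62): V_u = e^(−0.05)·[0.5410·0.0000 + 0.4590·0.0000] = 0.0000
Node d (S = 15.62): V_d = e^(−0.05)·[0.5410·0.0000 + 0.4590·7.8083] = 3.4094
Node 0 (S = 20): V_0 = e^(−0.05)·[0.5410·0.0000 + 0.4590·3.4094] = 1.4887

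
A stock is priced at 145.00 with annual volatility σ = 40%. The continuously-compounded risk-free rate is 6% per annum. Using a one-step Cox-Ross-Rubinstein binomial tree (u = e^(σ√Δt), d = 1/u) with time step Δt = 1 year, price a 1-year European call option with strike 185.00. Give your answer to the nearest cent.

CRR parameters: u = e^(σ√Δt) = e^(0.4·√1) = 1.4918, d = 1/u = 0.6703
Per-period rate: rΔt = 0.06·1 = 0.06, so R = e^0.06 = 1.0618
Risk-neutral probability p = (e^0.06 − 0.6703)/(1.4918 − 0.6703) = 0.3915/0.8215 = 0.4766
Terminal stock prices: S_u = 216.3, S_d = 97.2
Terminal payoffs (S − K): max(31.31, 0) = 31.31, max(-87.8, 0) = 0
Node 0 (S = 145): V_0 = e^(−0.06)·[0.4766·31.3146 + 0.5234·0.0000] = 14.0549

14.05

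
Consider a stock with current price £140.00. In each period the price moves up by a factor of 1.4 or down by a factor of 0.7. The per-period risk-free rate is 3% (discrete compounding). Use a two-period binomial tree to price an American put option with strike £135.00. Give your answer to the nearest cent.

Risk-neutral probability p = (1 + 0.03 − 0.7)/(1.4 − 0.7) = 0.3300/0.7000 = 0.4714
Terminal stock prices: S_uu = 274.4, S_ud = 137.2, S_dd = 68.6
Terminal payoffs (K − S): max(-139.4, 0) = 0, max(-2.2, 0) = 0, max(66.4, 0) = 66.4
Node u (S = 196): continuation = 1/1.03·[0.4714·0.0000 + 0.5286·0.0000] = 0.0000; exercise value = 0.0000 ≤ continuation, so V_u = 0.0000
Node d (S = 98): continuation = 1/1.03·[0.4714·0.0000 + 0.5286·66.4000] = 34.0749; exercise value = 37.0000 > continuation, so V_d = 37.0000 (exercise)
Node 0 (S = 140): continuation = 1/1.03·[0.4714·0.0000 + 0.5286·37.0000] = 18.9875; exercise value = 0.0000 ≤ continuation, so V_0 = 18.9875

£18.99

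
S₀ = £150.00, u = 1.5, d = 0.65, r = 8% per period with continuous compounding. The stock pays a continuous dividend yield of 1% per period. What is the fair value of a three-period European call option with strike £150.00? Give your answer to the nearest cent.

Per-period risk-free factor R = e^0.08 = 1.0833; dividend-adjusted growth = e^(0.08−0.01) = 1.0725.
Risk-neutral probability p = (1.0725 − 0.65)/(1.5 − 0.65) = 0.4225/0.8500 = 0.4971
Terminal stock prices: S_uuu = 506.2, S_uud = 219.4, S_udd = 95.06, S_ddd = 41.19
Terminal payoffs (S − K): max(356.2, 0) = 356.2, max(69.38, 0) = 69.38, max(-54.94, 0) = 0, max(-108.8, 0) = 0
Node uu (S = 337.5): V_uu = e^(−0.08)·[0.4971·356.2500 + 0.5029·69.3750] = 195.6744
Node ud (S = 146.2): V_ud = e^(−0.08)·[0.4971·69.3750 + 0.5029·0.0000] = 31.8329
Node dd (S = 63.38): V_dd = e^(−0.08)·[0.4971·0.0000 + 0.5029·0.0000] = 0.0000
Node u (S = 225): V_u = e^(−0.08)·[0.4971·195.6744 + 0.5029·31.8329] = 104.5644
Node d (S = 97.5): V_d = e^(−0.08)·[0.4971·31.8329 + 0.5029·0.0000] = 14.6066
Node 0 (S = 150): V_0 = e^(−0.08)·[0.4971·104.5644 + 0.5029·14.6066] = 54.7609

£54.76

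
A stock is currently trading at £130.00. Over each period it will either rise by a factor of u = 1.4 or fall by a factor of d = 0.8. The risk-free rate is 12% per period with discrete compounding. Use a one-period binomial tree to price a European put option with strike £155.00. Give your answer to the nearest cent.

Risk-neutral probability p = (1 + 0.12 − 0.8)/(1.4 − 0.8) = 0.3200/0.6000 = 0.5333
Terminal stock prices: S_u = 182, S_d = 104
Terminal payoffs (K − S): max(-27, 0) = 0, max(51, 0) = 51
Node 0 (S = 130): V_0 = 1/1.12·[0.5333·0.0000 + 0.4667·51.0000] = 21.2500

£21.25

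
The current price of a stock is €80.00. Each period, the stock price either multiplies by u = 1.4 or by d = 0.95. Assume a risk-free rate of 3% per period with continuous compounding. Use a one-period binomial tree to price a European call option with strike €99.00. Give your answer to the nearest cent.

€2.26

Risk-neutral probability p = (e^0.03 − 0.95)/(1.4 − 0.95) = 0.0805/0.4500 = 0.1788
Terminal stock prices: S_u = 112, S_d = 76
Terminal payoffs (S − K): max(13, 0) = 13, max(-23, 0) = 0
Node 0 (S = 80): V_0 = e^(−0.03)·[0.1788·13.0000 + 0.8212·0.0000] = 2.2556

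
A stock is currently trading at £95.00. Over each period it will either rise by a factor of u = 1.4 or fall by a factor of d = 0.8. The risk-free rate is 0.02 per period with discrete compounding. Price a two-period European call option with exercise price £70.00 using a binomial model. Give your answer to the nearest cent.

Risk-neutral probability p = (1 + 0.02 − 0.8)/(1.4 − 0.8) = 0.2200/0.6000 = 0.3667
Terminal stock prices: S_uu = 186.2, S_ud = 106.4, S_dd = 60.8
Terminal payoffs (S − K): max(116.2, 0) = 116.2, max(36.4, 0) = 36.4, max(-9.2, 0) = 0
Node u (S = 133): V_u = 1/1.02·[0.3667·116.2000 + 0.6333·36.4000] = 64.3725
Node d (S = 76): V_d = 1/1.02·[0.3667·36.4000 + 0.6333·0.0000] = 13.0850
Node 0 (S = 95): V_0 = 1/1.02·[0.3667·64.3725 + 0.6333·13.0850] = 31.2651

£31.27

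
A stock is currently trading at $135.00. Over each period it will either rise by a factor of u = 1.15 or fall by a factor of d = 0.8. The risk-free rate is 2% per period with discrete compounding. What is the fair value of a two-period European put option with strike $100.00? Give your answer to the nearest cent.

Risk-neutral probability p = (1 + 0.02 − 0.8)/(1.15 − 0.8) = 0.2200/0.3500 = 0.6286
Terminal stock prices: S_uu = 178.5, S_ud = 124.2, S_dd = 86.4
Terminal payoffs (K − S): max(-78.54, 0) = 0, max(-24.2, 0) = 0, max(13.6, 0) = 13.6
Node u (S = 155.2): V_u = 1/1.02·[0.6286·0.0000 + 0.3714·0.0000] = 0.0000
Node d (S = 108): V_d = 1/1.02·[0.6286·0.0000 + 0.3714·13.6000] = 4.9524
Node 0 (S = 135): V_0 = 1/1.02·[0.6286·0.0000 + 0.3714·4.9524] = 1.8034

$1.80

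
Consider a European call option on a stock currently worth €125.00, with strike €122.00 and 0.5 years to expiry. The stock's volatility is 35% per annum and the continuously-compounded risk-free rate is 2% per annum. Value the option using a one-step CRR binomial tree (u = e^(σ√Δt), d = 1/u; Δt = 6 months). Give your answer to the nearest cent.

€17.30

CRR parameters: u = e^(σ√Δt) = e^(0.35·√0.5) = 1.2808, d = 1/u = 0.7808
Per-period rate: rΔt = 0.02·0.5 = 0.01, so R = e^0.01 = 1.0101
Risk-neutral probability p = (e^0.01 − 0.7808)/(1.2808 − 0.7808) = 0.2293/0.5000 = 0.4585
Terminal stock prices: S_u = 160.1, S_d = 97.6
Terminal payoffs (S − K): max(38.1, 0) = 38.1, max(-24.4, 0) = 0
Node 0 (S = 125): V_0 = e^(−0.01)·[0.4585·38.1004 + 0.5415·0.0000] = 17.2967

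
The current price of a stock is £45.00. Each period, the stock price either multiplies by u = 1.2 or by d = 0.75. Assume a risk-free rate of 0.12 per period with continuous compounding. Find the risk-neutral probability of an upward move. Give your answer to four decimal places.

p = 0.8389

Risk-neutral probability p = (e^0.12 − 0.75)/(1.2 − 0.75) = 0.3775/0.4500 = 0.8389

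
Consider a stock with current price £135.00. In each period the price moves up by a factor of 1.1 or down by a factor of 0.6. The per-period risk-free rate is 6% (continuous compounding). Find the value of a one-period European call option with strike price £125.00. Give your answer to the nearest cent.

Risk-neutral probability p = (e^0.06 − 0.6)/(1.1 − 0.6) = 0.4618/0.5000 = 0.9237
Terminal stock prices: S_u = 148.5, S_d = 81
Terminal payoffs (S − K): max(23.5, 0) = 23.5, max(-44, 0) = 0
Node 0 (S = 135): V_0 = e^(−0.06)·[0.9237·23.5000 + 0.0763·0.0000] = 20.4422

£20.44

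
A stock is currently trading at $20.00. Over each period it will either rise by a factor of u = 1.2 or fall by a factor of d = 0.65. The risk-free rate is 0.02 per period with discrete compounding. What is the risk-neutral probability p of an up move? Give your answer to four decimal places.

Risk-neutral probability p = (1 + 0.02 − 0.65)/(1.2 − 0.65) = 0.3700/0.5500 = 0.6727

p = 0.6727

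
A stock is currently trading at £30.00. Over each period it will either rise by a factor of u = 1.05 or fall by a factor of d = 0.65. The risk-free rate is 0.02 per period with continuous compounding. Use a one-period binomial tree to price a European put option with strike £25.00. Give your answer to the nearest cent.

Risk-neutral probability p = (e^0.02 − 0.65)/(1.05 − 0.65) = 0.3702/0.4000 = 0.9255
Terminal stock prices: S_u = 31.5, S_d = 19.5
Terminal payoffs (K − S): max(-6.5, 0) = 0, max(5.5, 0) = 5.5
Node 0 (S = 30): V_0 = e^(−0.02)·[0.9255·0.0000 + 0.0745·5.5000] = 0.4016

£0.40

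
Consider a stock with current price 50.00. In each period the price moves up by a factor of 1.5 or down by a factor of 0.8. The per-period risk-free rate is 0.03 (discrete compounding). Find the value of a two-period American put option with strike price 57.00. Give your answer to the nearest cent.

11.08

Risk-neutral probability p = (1 + 0.03 − 0.8)/(1.5 − 0.8) = 0.2300/0.7000 = 0.3286
Terminal stock prices: S_uu = 112.5, S_ud = 60, S_dd = 32
Terminal payoffs (K − S): max(-55.5, 0) = 0, max(-3, 0) = 0, max(25, 0) = 25
Node u (S = 75): continuation = 1/1.03·[0.3286·0.0000 + 0.6714·0.0000] = 0.0000; exercise value = 0.0000 ≤ continuation, so V_u = 0.0000
Node d (S = 40): continuation = 1/1.03·[0.3286·0.0000 + 0.6714·25.0000] = 16.2968; exercise value = 17.0000 > continuation, so V_d = 17.0000 (exercise)
Node 0 (S = 50): continuation = 1/1.03·[0.3286·0.0000 + 0.6714·17.0000] = 11.0818; exercise value = 7.0000 ≤ continuation, so V_0 = 11.0818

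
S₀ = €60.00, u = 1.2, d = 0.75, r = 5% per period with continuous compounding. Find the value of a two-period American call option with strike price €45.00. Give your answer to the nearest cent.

€20.39

Risk-neutral probability p = (e^0.05 − 0.75)/(1.2 − 0.75) = 0.3013/0.4500 = 0.6695
Terminal stock prices: S_uu = 86.4, S_ud = 54, S_dd = 33.75
Terminal payoffs (S − K): max(41.4, 0) = 41.4, max(9, 0) = 9, max(-11.25, 0) = 0
Node u (S = 72): continuation = e^(−0.05)·[0.6695·41.4000 + 0.3305·9.0000] = 29.1947; exercise value = 27.0000 ≤ continuation, so V_u = 29.1947
Node d (S = 45): continuation = e^(−0.05)·[0.6695·9.0000 + 0.3305·0.0000] = 5.7316; exercise value = 0.0000 ≤ continuation, so V_d = 5.7316
Node 0 (S = 60): continuation = e^(−0.05)·[0.6695·29.1947 + 0.3305·5.7316] = 20.3943; exercise value = 15.0000 ≤ continuation, so V_0 = 20.3943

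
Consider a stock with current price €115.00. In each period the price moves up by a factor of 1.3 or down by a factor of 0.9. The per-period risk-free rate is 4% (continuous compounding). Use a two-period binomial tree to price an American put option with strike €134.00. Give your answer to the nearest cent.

Risk-neutral probability p = (e^0.04 − 0.9)/(1.3 − 0.9) = 0.1408/0.4000 = 0.3520
Terminal stock prices: S_uu = 194.4, S_ud = 134.6, S_dd = 93.15
Terminal payoffs (K − S): max(-60.35, 0) = 0, max(-0.55, 0) = 0, max(40.85, 0) = 40.85
Node u (S = 149.5): continuation = e^(−0.04)·[0.3520·0.0000 + 0.6480·0.0000] = 0.0000; exercise value = 0.0000 ≤ continuation, so V_u = 0.0000
Node d (S = 103.5): continuation = e^(−0.04)·[0.3520·0.0000 + 0.6480·40.8500] = 25.4318; exercise value = 30.5000 > continuation, so V_d = 30.5000 (exercise)
Node 0 (S = 115): continuation = e^(−0.04)·[0.3520·0.0000 + 0.6480·30.5000] = 18.9883; exercise value = 19.0000 > continuation, so V_0 = 19.0000 (exercise)

€19.00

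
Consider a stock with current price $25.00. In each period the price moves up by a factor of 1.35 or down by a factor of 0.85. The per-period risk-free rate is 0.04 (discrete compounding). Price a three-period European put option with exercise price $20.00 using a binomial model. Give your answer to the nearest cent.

$0.98

Risk-neutral probability p = (1 + 0.04 − 0.85)/(1.35 − 0.85) = 0.1900/0.5000 = 0.3800
Terminal stock prices: S_uuu = 61.51, S_uud = 38.73, S_udd = 24.38, S_ddd = 15.35
Terminal payoffs (K − S): max(-41.51, 0) = 0, max(-18.73, 0) = 0, max(-4.384, 0) = 0, max(4.647, 0) = 4.647
Node uu (S = 45.56): V_uu = 1/1.04·[0.3800·0.0000 + 0.6200·0.0000] = 0.0000
Node ud (S = 28.69): V_ud = 1/1.04·[0.3800·0.0000 + 0.6200·0.0000] = 0.0000
Node dd (S = 18.06): V_dd = 1/1.04·[0.3800·0.0000 + 0.6200·4.6469] = 2.7703
Node u (S = 33.75): V_u = 1/1.04·[0.3800·0.0000 + 0.6200·0.0000] = 0.0000
Node d (S = 21.25): V_d = 1/1.04·[0.3800·0.0000 + 0.6200·2.7703] = 1.6515
Node 0 (S = 25): V_0 = 1/1.04·[0.3800·0.0000 + 0.6200·1.6515] = 0.9845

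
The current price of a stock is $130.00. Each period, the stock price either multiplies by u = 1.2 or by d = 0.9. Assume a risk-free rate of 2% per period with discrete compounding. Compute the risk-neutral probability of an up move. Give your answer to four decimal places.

Risk-neutral probability p = (1 + 0.02 − 0.9)/(1.2 − 0.9) = 0.1200/0.3000 = 0.4000

p = 0.4000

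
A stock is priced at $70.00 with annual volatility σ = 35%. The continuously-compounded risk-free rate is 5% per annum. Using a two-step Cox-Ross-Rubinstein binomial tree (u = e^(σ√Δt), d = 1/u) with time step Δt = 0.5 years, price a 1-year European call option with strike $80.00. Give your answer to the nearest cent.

$7.93

CRR parameters: u = e^(σ√Δt) = e^(0.35·√0.5) = 1.2808, d = 1/u = 0.7808
Per-period rate: rΔt = 0.05·0.5 = 0.025, so R = e^0.025 = 1.0253
Risk-neutral probability p = (e^0.025 − 0.7808)/(1.2808 − 0.7808) = 0.2446/0.5000 = 0.4891
Terminal stock prices: S_uu = 114.8, S_ud = 70, S_dd = 42.67
Terminal payoffs (S − K): max(34.83, 0) = 34.83, max(-10, 0) = 0, max(-37.33, 0) = 0
Node u (S = 89.66): V_u = e^(−0.025)·[0.4891·34.8320 + 0.5109·0.0000] = 16.6146
Node d (S = 54.65): V_d = e^(−0.025)·[0.4891·0.0000 + 0.5109·0.0000] = 0.0000
Node 0 (S = 70): V_0 = e^(−0.025)·[0.4891·16.6146 + 0.5109·0.0000] = 7.9250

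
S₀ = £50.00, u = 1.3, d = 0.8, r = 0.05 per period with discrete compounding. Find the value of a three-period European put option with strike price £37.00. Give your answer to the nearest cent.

£1.23

Risk-neutral probability p = (1 + 0.05 − 0.8)/(1.3 − 0.8) = 0.2500/0.5000 = 0.5000
Terminal stock prices: S_uuu = 109.9, S_uud = 67.6, S_udd = 41.6, S_ddd = 25.6
Terminal payoffs (K − S): max(-72.85, 0) = 0, max(-30.6, 0) = 0, max(-4.6, 0) = 0, max(11.4, 0) = 11.4
Node uu (S = 84.5): V_uu = 1/1.05·[0.5000·0.0000 + 0.5000·0.0000] = 0.0000
Node ud (S = 52): V_ud = 1/1.05·[0.5000·0.0000 + 0.5000·0.0000] = 0.0000
Node dd (S = 32): V_dd = 1/1.05·[0.5000·0.0000 + 0.5000·11.4000] = 5.4286
Node u (S = 65): V_u = 1/1.05·[0.5000·0.0000 + 0.5000·0.0000] = 0.0000
Node d (S = 40): V_d = 1/1.05·[0.5000·0.0000 + 0.5000·5.4286] = 2.5850
Node 0 (S = 50): V_0 = 1/1.05·[0.5000·0.0000 + 0.5000·2.5850] = 1.2310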